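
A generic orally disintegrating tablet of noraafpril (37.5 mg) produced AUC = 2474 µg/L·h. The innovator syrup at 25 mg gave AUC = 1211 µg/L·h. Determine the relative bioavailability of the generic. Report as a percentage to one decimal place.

F_rel = 136.2%

F_rel = (AUC_test/D_test) / (AUC_ref/D_ref)
      = (2474/37.5) / (1211/25)
      = 65.9733 / 48.44 = 1.3620 = 136.20%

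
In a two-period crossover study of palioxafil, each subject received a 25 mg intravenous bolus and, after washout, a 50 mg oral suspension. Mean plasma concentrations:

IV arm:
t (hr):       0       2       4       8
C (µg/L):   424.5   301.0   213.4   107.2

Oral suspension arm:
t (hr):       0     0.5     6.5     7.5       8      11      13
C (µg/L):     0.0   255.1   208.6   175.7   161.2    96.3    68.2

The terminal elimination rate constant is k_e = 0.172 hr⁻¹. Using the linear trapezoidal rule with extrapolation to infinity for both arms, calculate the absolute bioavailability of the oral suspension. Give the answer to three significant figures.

Trapezoidal AUC_0→8 (IV):
  [0→2]: (424.5+301.0)/2 × 2 = 725.5
  [2→4]: (301.0+213.4)/2 × 2 = 514.4
  [4→8]: (213.4+107.2)/2 × 4 = 641.2
  Sum = 1881.1 µg/L·hr
IV tail: 107.2/0.172 = 623.256; AUC_iv,0→∞ = 1881.1 + 623.256 = 2504.356 µg/L·hr
Trapezoidal AUC_0→13 (oral suspension):
  [0→0.5]: (0.0+255.1)/2 × 0.5 = 63.775
  [0.5→6.5]: (255.1+208.6)/2 × 6 = 1391.1
  [6.5→7.5]: (208.6+175.7)/2 × 1 = 192.15
  [7.5→8]: (175.7+161.2)/2 × 0.5 = 84.225
  [8→11]: (161.2+96.3)/2 × 3 = 386.25
  [11→13]: (96.3+68.2)/2 × 2 = 164.5
  Sum = 2282.0 µg/L·hr
oral suspension tail: 68.2/0.172 = 396.512; AUC_ev,0→∞ = 2282.0 + 396.512 = 2678.512 µg/L·hr
F = (AUC_ev/D_ev)/(AUC_iv/D_iv) = (2678.512/50)/(2504.356/25) = 53.57024/100.17424 = 0.5348

F = 0.535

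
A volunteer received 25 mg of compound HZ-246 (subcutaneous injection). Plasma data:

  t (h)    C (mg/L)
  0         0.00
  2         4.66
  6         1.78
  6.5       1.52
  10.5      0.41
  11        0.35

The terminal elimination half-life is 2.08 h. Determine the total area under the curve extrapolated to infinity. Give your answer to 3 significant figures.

AUC = 23.5 mg/L·h

Trapezoidal AUC_0→11:
  [0→2]: (0.00+4.66)/2 × 2 = 4.66
  [2→6]: (4.66+1.78)/2 × 4 = 12.88
  [6→6.5]: (1.78+1.52)/2 × 0.5 = 0.825
  [6.5→10.5]: (1.52+0.41)/2 × 4 = 3.86
  [10.5→11]: (0.41+0.35)/2 × 0.5 = 0.19
  Sum = 22.415 mg/L·h
k_e = ln2 / t½ = 0.693147 / 2.08 = 0.3332 h^-1
Extrapolated tail: C_last / k_e = 0.35 / 0.3332 = 1.050
AUC_0→∞ = 22.415 + 1.050 = 23.465 mg/L·h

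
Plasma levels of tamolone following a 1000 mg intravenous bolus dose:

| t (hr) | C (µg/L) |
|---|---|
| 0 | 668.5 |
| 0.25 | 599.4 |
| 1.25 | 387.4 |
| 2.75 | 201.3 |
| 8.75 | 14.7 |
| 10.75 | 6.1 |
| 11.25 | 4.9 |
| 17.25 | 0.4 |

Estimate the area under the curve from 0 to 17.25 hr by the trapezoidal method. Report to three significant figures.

Trapezoidal AUC_0→17.25:
  [0→0.25]: (668.5+599.4)/2 × 0.25 = 158.4875
  [0.25→1.25]: (599.4+387.4)/2 × 1 = 493.4
  [1.25→2.75]: (387.4+201.3)/2 × 1.5 = 441.525
  [2.75→8.75]: (201.3+14.7)/2 × 6 = 648.0
  [8.75→10.75]: (14.7+6.1)/2 × 2 = 20.8
  [10.75→11.25]: (6.1+4.9)/2 × 0.5 = 2.75
  [11.25→17.25]: (4.9+0.4)/2 × 6 = 15.9
  Sum = 1780.8625 µg/L·hr

AUC = 1780 µg/L·hr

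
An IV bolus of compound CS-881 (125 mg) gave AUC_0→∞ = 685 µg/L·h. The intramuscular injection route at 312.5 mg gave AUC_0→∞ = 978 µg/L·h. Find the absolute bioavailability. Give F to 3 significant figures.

F = 0.571

F = (AUC_ev / D_ev) / (AUC_iv / D_iv)
  = (978/312.5) / (685/125)
  = 3.1296 / 5.48 = 0.5711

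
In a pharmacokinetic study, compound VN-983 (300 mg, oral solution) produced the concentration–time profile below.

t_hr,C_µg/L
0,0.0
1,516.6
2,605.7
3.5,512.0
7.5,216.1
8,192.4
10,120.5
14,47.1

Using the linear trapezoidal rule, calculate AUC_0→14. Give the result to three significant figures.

AUC = 3860 µg/L·hr

Trapezoidal AUC_0→14:
  [0→1]: (0.0+516.6)/2 × 1 = 258.3
  [1→2]: (516.6+605.7)/2 × 1 = 561.15
  [2→3.5]: (605.7+512.0)/2 × 1.5 = 838.275
  [3.5→7.5]: (512.0+216.1)/2 × 4 = 1456.2
  [7.5→8]: (216.1+192.4)/2 × 0.5 = 102.125
  [8→10]: (192.4+120.5)/2 × 2 = 312.9
  [10→14]: (120.5+47.1)/2 × 4 = 335.2
  Sum = 3864.15 µg/L·hr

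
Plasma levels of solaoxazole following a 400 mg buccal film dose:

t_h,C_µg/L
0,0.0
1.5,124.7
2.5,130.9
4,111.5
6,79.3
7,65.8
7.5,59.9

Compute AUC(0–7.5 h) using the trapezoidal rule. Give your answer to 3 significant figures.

AUC = 698 µg/L·h

Trapezoidal AUC_0→7.5:
  [0→1.5]: (0.0+124.7)/2 × 1.5 = 93.525
  [1.5→2.5]: (124.7+130.9)/2 × 1 = 127.8
  [2.5→4]: (130.9+111.5)/2 × 1.5 = 181.8
  [4→6]: (111.5+79.3)/2 × 2 = 190.8
  [6→7]: (79.3+65.8)/2 × 1 = 72.55
  [7→7.5]: (65.8+59.9)/2 × 0.5 = 31.425
  Sum = 697.9 µg/L·h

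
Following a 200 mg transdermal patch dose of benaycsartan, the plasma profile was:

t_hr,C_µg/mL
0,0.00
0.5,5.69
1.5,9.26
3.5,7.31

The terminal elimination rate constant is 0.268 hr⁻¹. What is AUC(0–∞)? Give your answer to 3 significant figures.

Trapezoidal AUC_0→3.5:
  [0→0.5]: (0.00+5.69)/2 × 0.5 = 1.4225
  [0.5→1.5]: (5.69+9.26)/2 × 1 = 7.475
  [1.5→3.5]: (9.26+7.31)/2 × 2 = 16.57
  Sum = 25.4675 µg/mL·hr
Extrapolated tail: C_last / k_e = 7.31 / 0.268 = 27.276
AUC_0→∞ = 25.4675 + 27.276 = 52.7435 µg/mL·hr

AUC = 52.7 µg/mL·hr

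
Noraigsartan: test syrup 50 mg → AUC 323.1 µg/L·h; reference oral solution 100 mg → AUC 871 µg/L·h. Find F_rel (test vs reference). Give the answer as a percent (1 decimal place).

F_rel = (AUC_test/D_test) / (AUC_ref/D_ref)
      = (323.1/50) / (871/100)
      = 6.462 / 8.71 = 0.7419 = 74.19%

F_rel = 74.2%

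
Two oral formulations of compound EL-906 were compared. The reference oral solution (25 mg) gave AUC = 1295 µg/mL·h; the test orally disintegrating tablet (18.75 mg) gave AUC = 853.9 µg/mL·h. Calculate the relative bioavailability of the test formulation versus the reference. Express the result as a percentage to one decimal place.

F_rel = 87.9%

F_rel = (AUC_test/D_test) / (AUC_ref/D_ref)
      = (853.9/18.75) / (1295/25)
      = 45.5413 / 51.8 = 0.8792 = 87.92%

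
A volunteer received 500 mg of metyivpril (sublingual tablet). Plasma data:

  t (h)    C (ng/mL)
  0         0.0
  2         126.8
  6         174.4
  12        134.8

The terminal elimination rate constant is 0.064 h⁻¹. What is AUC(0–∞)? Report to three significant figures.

Trapezoidal AUC_0→12:
  [0→2]: (0.0+126.8)/2 × 2 = 126.8
  [2→6]: (126.8+174.4)/2 × 4 = 602.4
  [6→12]: (174.4+134.8)/2 × 6 = 927.6
  Sum = 1656.8 ng/mL·h
Extrapolated tail: C_last / k_e = 134.8 / 0.064 = 2106.250
AUC_0→∞ = 1656.8 + 2106.250 = 3763.05 ng/mL·h

AUC = 3760 ng/mL·h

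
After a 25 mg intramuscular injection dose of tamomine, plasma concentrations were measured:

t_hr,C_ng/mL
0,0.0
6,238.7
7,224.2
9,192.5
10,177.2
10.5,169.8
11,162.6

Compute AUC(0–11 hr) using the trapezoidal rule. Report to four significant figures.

AUC = 1719 ng/mL·hr

Trapezoidal AUC_0→11:
  [0→6]: (0.0+238.7)/2 × 6 = 716.1
  [6→7]: (238.7+224.2)/2 × 1 = 231.45
  [7→9]: (224.2+192.5)/2 × 2 = 416.7
  [9→10]: (192.5+177.2)/2 × 1 = 184.85
  [10→10.5]: (177.2+169.8)/2 × 0.5 = 86.75
  [10.5→11]: (169.8+162.6)/2 × 0.5 = 83.1
  Sum = 1718.95 ng/mL·hr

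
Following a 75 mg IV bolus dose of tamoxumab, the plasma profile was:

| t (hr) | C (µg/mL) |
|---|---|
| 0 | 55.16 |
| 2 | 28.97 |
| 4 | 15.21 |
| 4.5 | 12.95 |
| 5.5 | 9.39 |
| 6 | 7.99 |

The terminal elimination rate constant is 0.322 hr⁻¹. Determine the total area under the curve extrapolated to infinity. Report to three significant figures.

AUC = 176 µg/mL·hr

Trapezoidal AUC_0→6:
  [0→2]: (55.16+28.97)/2 × 2 = 84.13
  [2→4]: (28.97+15.21)/2 × 2 = 44.18
  [4→4.5]: (15.21+12.95)/2 × 0.5 = 7.04
  [4.5→5.5]: (12.95+9.39)/2 × 1 = 11.17
  [5.5→6]: (9.39+7.99)/2 × 0.5 = 4.345
  Sum = 150.865 µg/mL·hr
Extrapolated tail: C_last / k_e = 7.99 / 0.322 = 24.814
AUC_0→∞ = 150.865 + 24.814 = 175.679 µg/mL·hr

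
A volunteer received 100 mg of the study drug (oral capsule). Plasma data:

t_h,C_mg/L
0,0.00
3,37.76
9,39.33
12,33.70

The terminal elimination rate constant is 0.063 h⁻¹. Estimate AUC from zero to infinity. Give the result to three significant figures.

AUC = 932 mg/L·h

Trapezoidal AUC_0→12:
  [0→3]: (0.00+37.76)/2 × 3 = 56.64
  [3→9]: (37.76+39.33)/2 × 6 = 231.27
  [9→12]: (39.33+33.70)/2 × 3 = 109.545
  Sum = 397.455 mg/L·h
Extrapolated tail: C_last / k_e = 33.70 / 0.063 = 534.921
AUC_0→∞ = 397.455 + 534.921 = 932.376 mg/L·h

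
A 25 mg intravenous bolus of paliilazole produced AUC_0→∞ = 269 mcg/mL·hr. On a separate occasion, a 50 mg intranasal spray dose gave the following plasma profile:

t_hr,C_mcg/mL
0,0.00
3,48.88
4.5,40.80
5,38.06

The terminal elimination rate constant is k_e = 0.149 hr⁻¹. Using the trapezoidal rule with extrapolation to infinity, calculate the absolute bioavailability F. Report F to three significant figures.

F = 0.773

Trapezoidal AUC_0→5 (intranasal spray):
  [0→3]: (0.00+48.88)/2 × 3 = 73.32
  [3→4.5]: (48.88+40.80)/2 × 1.5 = 67.26
  [4.5→5]: (40.80+38.06)/2 × 0.5 = 19.715
  Sum = 160.295 mcg/mL·hr
Tail: C_last/k_e = 38.06/0.149 = 255.436
AUC_0→∞ (intranasal spray) = 160.295 + 255.436 = 415.731 mcg/mL·hr
F = (AUC_ev/D_ev)/(AUC_iv/D_iv) = (415.731/50)/(269/25) = 8.31462/10.76 = 0.7727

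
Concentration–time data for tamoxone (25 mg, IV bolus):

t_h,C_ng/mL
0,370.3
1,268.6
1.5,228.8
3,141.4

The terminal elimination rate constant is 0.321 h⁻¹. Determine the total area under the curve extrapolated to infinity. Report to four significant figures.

AUC = 1162 ng/mL·h

Trapezoidal AUC_0→3:
  [0→1]: (370.3+268.6)/2 × 1 = 319.45
  [1→1.5]: (268.6+228.8)/2 × 0.5 = 124.35
  [1.5→3]: (228.8+141.4)/2 × 1.5 = 277.65
  Sum = 721.45 ng/mL·h
Extrapolated tail: C_last / k_e = 141.4 / 0.321 = 440.498
AUC_0→∞ = 721.45 + 440.498 = 1161.948 ng/mL·h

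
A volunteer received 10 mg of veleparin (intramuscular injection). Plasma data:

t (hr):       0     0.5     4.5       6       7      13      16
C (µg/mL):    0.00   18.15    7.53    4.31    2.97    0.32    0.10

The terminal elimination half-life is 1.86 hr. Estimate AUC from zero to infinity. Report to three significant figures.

Trapezoidal AUC_0→16:
  [0→0.5]: (0.00+18.15)/2 × 0.5 = 4.5375
  [0.5→4.5]: (18.15+7.53)/2 × 4 = 51.36
  [4.5→6]: (7.53+4.31)/2 × 1.5 = 8.88
  [6→7]: (4.31+2.97)/2 × 1 = 3.64
  [7→13]: (2.97+0.32)/2 × 6 = 9.87
  [13→16]: (0.32+0.10)/2 × 3 = 0.63
  Sum = 78.9175 µg/mL·hr
k_e = ln2 / t½ = 0.693147 / 1.86 = 0.3727 hr^-1
Extrapolated tail: C_last / k_e = 0.10 / 0.3727 = 0.268
AUC_0→∞ = 78.9175 + 0.268 = 79.1855 µg/mL·hr

AUC = 79.2 µg/mL·hr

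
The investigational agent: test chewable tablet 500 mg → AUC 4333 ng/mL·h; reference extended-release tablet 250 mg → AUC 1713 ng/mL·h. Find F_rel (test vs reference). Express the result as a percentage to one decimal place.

F_rel = (AUC_test/D_test) / (AUC_ref/D_ref)
      = (4333/500) / (1713/250)
      = 8.666 / 6.852 = 1.2647 = 126.47%

F_rel = 126.5%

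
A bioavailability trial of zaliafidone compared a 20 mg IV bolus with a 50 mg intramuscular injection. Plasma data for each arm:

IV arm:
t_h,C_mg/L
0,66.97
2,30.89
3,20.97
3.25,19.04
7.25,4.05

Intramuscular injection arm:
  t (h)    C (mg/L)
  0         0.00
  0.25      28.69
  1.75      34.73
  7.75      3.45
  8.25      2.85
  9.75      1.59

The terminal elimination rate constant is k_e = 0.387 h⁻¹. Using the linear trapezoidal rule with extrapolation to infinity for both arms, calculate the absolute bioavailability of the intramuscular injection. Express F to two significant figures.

Trapezoidal AUC_0→7.25 (IV):
  [0→2]: (66.97+30.89)/2 × 2 = 97.86
  [2→3]: (30.89+20.97)/2 × 1 = 25.93
  [3→3.25]: (20.97+19.04)/2 × 0.25 = 5.00125
  [3.25→7.25]: (19.04+4.05)/2 × 4 = 46.18
  Sum = 174.97125 mg/L·h
IV tail: 4.05/0.387 = 10.465; AUC_iv,0→∞ = 174.97125 + 10.465 = 185.43625 mg/L·h
Trapezoidal AUC_0→9.75 (intramuscular injection):
  [0→0.25]: (0.00+28.69)/2 × 0.25 = 3.58625
  [0.25→1.75]: (28.69+34.73)/2 × 1.5 = 47.565
  [1.75→7.75]: (34.73+3.45)/2 × 6 = 114.54
  [7.75→8.25]: (3.45+2.85)/2 × 0.5 = 1.575
  [8.25→9.75]: (2.85+1.59)/2 × 1.5 = 3.33
  Sum = 170.59625 mg/L·h
intramuscular injection tail: 1.59/0.387 = 4.109; AUC_ev,0→∞ = 170.59625 + 4.109 = 174.70525 mg/L·h
F = (AUC_ev/D_ev)/(AUC_iv/D_iv) = (174.70525/50)/(185.43625/20) = 3.494105/9.2718125 = 0.3769

F = 0.38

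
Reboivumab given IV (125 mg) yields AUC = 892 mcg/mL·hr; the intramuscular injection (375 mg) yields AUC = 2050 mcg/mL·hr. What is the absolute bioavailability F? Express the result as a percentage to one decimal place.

F = 76.6%

F = (AUC_ev / D_ev) / (AUC_iv / D_iv)
  = (2050/375) / (892/125)
  = 5.46667 / 7.136 = 0.7661
  = 76.61%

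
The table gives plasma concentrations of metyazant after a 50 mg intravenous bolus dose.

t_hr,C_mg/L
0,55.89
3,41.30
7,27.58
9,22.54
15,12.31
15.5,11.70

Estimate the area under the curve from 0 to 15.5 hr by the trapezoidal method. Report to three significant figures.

AUC = 444 mg/L·hr

Trapezoidal AUC_0→15.5:
  [0→3]: (55.89+41.30)/2 × 3 = 145.785
  [3→7]: (41.30+27.58)/2 × 4 = 137.76
  [7→9]: (27.58+22.54)/2 × 2 = 50.12
  [9→15]: (22.54+12.31)/2 × 6 = 104.55
  [15→15.5]: (12.31+11.70)/2 × 0.5 = 6.0025
  Sum = 444.2175 mg/L·hr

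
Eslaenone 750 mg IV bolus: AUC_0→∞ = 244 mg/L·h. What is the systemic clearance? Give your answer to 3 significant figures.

CL = Dose_iv / AUC_0→∞
   = 750 / 244 = 3.07377 L/h

CL = 3.07 L/h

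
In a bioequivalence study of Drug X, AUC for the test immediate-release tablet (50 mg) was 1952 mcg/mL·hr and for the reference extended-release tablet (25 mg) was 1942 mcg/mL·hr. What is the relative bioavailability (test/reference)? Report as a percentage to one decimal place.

F_rel = 50.3%

F_rel = (AUC_test/D_test) / (AUC_ref/D_ref)
      = (1952/50) / (1942/25)
      = 39.04 / 77.68 = 0.5026 = 50.26%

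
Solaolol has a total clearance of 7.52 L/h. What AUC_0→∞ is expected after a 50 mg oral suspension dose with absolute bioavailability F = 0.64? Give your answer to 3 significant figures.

AUC_0→∞ = F × Dose / CL
        = 0.64 × 50 / 7.52 = 4.25532 mg/L·h

AUC = 4.26 mg/L·h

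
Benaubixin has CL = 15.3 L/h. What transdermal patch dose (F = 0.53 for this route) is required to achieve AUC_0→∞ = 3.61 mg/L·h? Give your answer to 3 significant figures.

Dose = 104 mg

Dose = CL × AUC_0→∞ / F
     = 15.3 × 3.61 / 0.53 = 104.213 mg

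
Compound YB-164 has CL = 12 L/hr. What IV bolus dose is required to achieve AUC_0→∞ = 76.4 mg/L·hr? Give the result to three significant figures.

Dose_iv = CL × AUC_0→∞
     = 12 × 76.4 = 916.8 mg

Dose = 917 mg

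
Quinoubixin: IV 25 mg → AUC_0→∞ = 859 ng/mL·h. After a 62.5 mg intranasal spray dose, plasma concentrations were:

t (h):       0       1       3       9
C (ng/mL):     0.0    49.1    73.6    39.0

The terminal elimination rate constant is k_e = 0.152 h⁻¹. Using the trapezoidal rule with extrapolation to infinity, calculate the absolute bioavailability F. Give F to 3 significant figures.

Trapezoidal AUC_0→9 (intranasal spray):
  [0→1]: (0.0+49.1)/2 × 1 = 24.55
  [1→3]: (49.1+73.6)/2 × 2 = 122.7
  [3→9]: (73.6+39.0)/2 × 6 = 337.8
  Sum = 485.05 ng/mL·h
Tail: C_last/k_e = 39.0/0.152 = 256.579
AUC_0→∞ (intranasal spray) = 485.05 + 256.579 = 741.629 ng/mL·h
F = (AUC_ev/D_ev)/(AUC_iv/D_iv) = (741.629/62.5)/(859/25) = 11.866064/34.36 = 0.3453

F = 0.345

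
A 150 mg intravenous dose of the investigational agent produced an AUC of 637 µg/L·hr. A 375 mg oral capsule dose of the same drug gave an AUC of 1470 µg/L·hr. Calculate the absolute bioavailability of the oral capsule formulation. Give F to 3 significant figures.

F = (AUC_ev / D_ev) / (AUC_iv / D_iv)
  = (1470/375) / (637/150)
  = 3.92 / 4.24667 = 0.9231

F = 0.923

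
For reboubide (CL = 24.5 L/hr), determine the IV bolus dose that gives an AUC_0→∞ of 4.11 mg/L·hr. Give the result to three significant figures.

Dose_iv = CL × AUC_0→∞
     = 24.5 × 4.11 = 100.695 mg

Dose = 101 mg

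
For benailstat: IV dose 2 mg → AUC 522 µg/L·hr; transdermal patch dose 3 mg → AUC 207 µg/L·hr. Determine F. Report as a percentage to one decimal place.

F = (AUC_ev / D_ev) / (AUC_iv / D_iv)
  = (207/3) / (522/2)
  = 69 / 261 = 0.2644
  = 26.44%

F = 26.4%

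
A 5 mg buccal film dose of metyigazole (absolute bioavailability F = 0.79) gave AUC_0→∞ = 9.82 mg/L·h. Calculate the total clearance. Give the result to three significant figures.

CL = F × Dose / AUC_0→∞
   = 0.79 × 5 / 9.82 = 0.40224 L/h

CL = 0.402 L/h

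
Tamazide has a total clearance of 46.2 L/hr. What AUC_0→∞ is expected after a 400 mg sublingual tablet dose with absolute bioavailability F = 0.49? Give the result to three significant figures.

AUC_0→∞ = F × Dose / CL
        = 0.49 × 400 / 46.2 = 4.24242 mg/L·hr

AUC = 4.24 mg/L·hr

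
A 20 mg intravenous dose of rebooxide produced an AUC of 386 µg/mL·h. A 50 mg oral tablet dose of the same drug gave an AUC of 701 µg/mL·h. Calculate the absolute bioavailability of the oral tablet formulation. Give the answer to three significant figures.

F = (AUC_ev / D_ev) / (AUC_iv / D_iv)
  = (701/50) / (386/20)
  = 14.02 / 19.3 = 0.7264

F = 0.726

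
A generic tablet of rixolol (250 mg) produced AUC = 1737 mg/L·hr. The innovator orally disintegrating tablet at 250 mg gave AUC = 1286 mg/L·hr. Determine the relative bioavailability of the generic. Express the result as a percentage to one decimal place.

F_rel = 135.1%

F_rel = (AUC_test/D_test) / (AUC_ref/D_ref)
      = (1737/250) / (1286/250)
      = 6.948 / 5.144 = 1.3507 = 135.07%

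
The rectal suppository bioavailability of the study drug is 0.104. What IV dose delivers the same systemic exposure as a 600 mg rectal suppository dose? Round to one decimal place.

Systemic exposure from an extravascular dose = F × D_ev, so the equivalent IV dose is F × D_ev.
D_iv = F × D_ev = 0.104 × 600 = 62.4 mg

D_iv = 62.4 mg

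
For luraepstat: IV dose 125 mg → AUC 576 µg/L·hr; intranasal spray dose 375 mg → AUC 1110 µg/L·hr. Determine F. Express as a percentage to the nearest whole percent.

F = 64%

F = (AUC_ev / D_ev) / (AUC_iv / D_iv)
  = (1110/375) / (576/125)
  = 2.96 / 4.608 = 0.6424
  = 64.24%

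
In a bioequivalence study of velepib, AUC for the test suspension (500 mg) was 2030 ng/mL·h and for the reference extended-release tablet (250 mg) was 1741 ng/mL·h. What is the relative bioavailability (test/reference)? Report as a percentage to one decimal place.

F_rel = (AUC_test/D_test) / (AUC_ref/D_ref)
      = (2030/500) / (1741/250)
      = 4.06 / 6.964 = 0.5830 = 58.30%

F_rel = 58.3%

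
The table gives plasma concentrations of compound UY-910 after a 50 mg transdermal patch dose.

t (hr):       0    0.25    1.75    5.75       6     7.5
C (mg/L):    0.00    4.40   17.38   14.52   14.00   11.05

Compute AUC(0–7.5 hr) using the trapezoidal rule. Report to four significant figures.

Trapezoidal AUC_0→7.5:
  [0→0.25]: (0.00+4.40)/2 × 0.25 = 0.55
  [0.25→1.75]: (4.40+17.38)/2 × 1.5 = 16.335
  [1.75→5.75]: (17.38+14.52)/2 × 4 = 63.8
  [5.75→6]: (14.52+14.00)/2 × 0.25 = 3.565
  [6→7.5]: (14.00+11.05)/2 × 1.5 = 18.7875
  Sum = 103.0375 mg/L·hr

AUC = 103.0 mg/L·hr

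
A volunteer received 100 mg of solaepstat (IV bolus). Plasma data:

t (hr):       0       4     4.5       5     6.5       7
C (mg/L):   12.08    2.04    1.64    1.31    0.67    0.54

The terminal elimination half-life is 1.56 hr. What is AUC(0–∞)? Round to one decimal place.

Trapezoidal AUC_0→7:
  [0→4]: (12.08+2.04)/2 × 4 = 28.24
  [4→4.5]: (2.04+1.64)/2 × 0.5 = 0.92
  [4.5→5]: (1.64+1.31)/2 × 0.5 = 0.7375
  [5→6.5]: (1.31+0.67)/2 × 1.5 = 1.485
  [6.5→7]: (0.67+0.54)/2 × 0.5 = 0.3025
  Sum = 31.685 mg/L·hr
k_e = ln2 / t½ = 0.693147 / 1.56 = 0.4443 hr^-1
Extrapolated tail: C_last / k_e = 0.54 / 0.4443 = 1.215
AUC_0→∞ = 31.685 + 1.215 = 32.9 mg/L·hr

AUC = 32.9 mg/L·hr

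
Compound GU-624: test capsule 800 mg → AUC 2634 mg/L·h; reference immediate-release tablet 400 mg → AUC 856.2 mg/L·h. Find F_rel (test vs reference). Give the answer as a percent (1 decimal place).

F_rel = 153.8%

F_rel = (AUC_test/D_test) / (AUC_ref/D_ref)
      = (2634/800) / (856.2/400)
      = 3.2925 / 2.1405 = 1.5382 = 153.82%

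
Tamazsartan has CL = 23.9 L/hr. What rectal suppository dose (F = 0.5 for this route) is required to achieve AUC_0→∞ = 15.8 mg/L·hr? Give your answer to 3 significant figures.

Dose = 755 mg

Dose = CL × AUC_0→∞ / F
     = 23.9 × 15.8 / 0.5 = 755.24 mg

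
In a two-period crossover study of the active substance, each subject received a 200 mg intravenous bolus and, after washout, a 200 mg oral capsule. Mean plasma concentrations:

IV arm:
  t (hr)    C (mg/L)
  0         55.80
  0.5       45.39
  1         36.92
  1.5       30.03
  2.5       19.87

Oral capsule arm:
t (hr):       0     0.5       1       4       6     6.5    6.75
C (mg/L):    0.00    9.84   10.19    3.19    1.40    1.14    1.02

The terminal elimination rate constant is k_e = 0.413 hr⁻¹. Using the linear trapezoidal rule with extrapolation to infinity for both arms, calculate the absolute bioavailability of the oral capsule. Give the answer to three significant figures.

Trapezoidal AUC_0→2.5 (IV):
  [0→0.5]: (55.80+45.39)/2 × 0.5 = 25.2975
  [0.5→1]: (45.39+36.92)/2 × 0.5 = 20.5775
  [1→1.5]: (36.92+30.03)/2 × 0.5 = 16.7375
  [1.5→2.5]: (30.03+19.87)/2 × 1 = 24.95
  Sum = 87.5625 mg/L·hr
IV tail: 19.87/0.413 = 48.111; AUC_iv,0→∞ = 87.5625 + 48.111 = 135.6735 mg/L·hr
Trapezoidal AUC_0→6.75 (oral capsule):
  [0→0.5]: (0.00+9.84)/2 × 0.5 = 2.46
  [0.5→1]: (9.84+10.19)/2 × 0.5 = 5.0075
  [1→4]: (10.19+3.19)/2 × 3 = 20.07
  [4→6]: (3.19+1.40)/2 × 2 = 4.59
  [6→6.5]: (1.40+1.14)/2 × 0.5 = 0.635
  [6.5→6.75]: (1.14+1.02)/2 × 0.25 = 0.27
  Sum = 33.0325 mg/L·hr
oral capsule tail: 1.02/0.413 = 2.470; AUC_ev,0→∞ = 33.0325 + 2.470 = 35.5025 mg/L·hr
F = (AUC_ev/D_ev)/(AUC_iv/D_iv) = (35.5025/200)/(135.6735/200) = 0.1775125/0.6783675 = 0.2617

F = 0.262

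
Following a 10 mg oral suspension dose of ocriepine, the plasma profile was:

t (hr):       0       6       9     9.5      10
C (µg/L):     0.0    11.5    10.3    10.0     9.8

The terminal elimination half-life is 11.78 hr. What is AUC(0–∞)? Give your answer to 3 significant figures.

Trapezoidal AUC_0→10:
  [0→6]: (0.0+11.5)/2 × 6 = 34.5
  [6→9]: (11.5+10.3)/2 × 3 = 32.7
  [9→9.5]: (10.3+10.0)/2 × 0.5 = 5.075
  [9.5→10]: (10.0+9.8)/2 × 0.5 = 4.95
  Sum = 77.225 µg/L·hr
k_e = ln2 / t½ = 0.693147 / 11.78 = 0.0588 hr^-1
Extrapolated tail: C_last / k_e = 9.8 / 0.0588 = 166.667
AUC_0→∞ = 77.225 + 166.667 = 243.892 µg/L·hr

AUC = 244 µg/L·hr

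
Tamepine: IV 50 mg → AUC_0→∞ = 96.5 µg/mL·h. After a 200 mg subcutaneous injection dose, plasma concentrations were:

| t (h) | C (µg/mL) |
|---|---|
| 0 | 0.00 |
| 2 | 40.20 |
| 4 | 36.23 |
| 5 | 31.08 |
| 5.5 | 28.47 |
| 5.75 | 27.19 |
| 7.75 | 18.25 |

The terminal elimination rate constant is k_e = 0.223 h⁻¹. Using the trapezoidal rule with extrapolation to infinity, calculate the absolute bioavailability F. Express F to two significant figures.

F = 0.78

Trapezoidal AUC_0→7.75 (subcutaneous injection):
  [0→2]: (0.00+40.20)/2 × 2 = 40.2
  [2→4]: (40.20+36.23)/2 × 2 = 76.43
  [4→5]: (36.23+31.08)/2 × 1 = 33.655
  [5→5.5]: (31.08+28.47)/2 × 0.5 = 14.8875
  [5.5→5.75]: (28.47+27.19)/2 × 0.25 = 6.9575
  [5.75→7.75]: (27.19+18.25)/2 × 2 = 45.44
  Sum = 217.57 µg/mL·h
Tail: C_last/k_e = 18.25/0.223 = 81.839
AUC_0→∞ (subcutaneous injection) = 217.57 + 81.839 = 299.409 µg/mL·h
F = (AUC_ev/D_ev)/(AUC_iv/D_iv) = (299.409/200)/(96.5/50) = 1.497045/1.93 = 0.7757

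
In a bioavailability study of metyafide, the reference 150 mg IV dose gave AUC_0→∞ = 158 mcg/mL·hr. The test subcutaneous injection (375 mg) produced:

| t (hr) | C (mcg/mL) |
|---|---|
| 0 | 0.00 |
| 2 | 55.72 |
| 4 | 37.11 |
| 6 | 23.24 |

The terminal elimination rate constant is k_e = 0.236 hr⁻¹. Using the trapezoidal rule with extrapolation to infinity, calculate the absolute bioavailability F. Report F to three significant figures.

F = 0.778

Trapezoidal AUC_0→6 (subcutaneous injection):
  [0→2]: (0.00+55.72)/2 × 2 = 55.72
  [2→4]: (55.72+37.11)/2 × 2 = 92.83
  [4→6]: (37.11+23.24)/2 × 2 = 60.35
  Sum = 208.9 mcg/mL·hr
Tail: C_last/k_e = 23.24/0.236 = 98.475
AUC_0→∞ (subcutaneous injection) = 208.9 + 98.475 = 307.375 mcg/mL·hr
F = (AUC_ev/D_ev)/(AUC_iv/D_iv) = (307.375/375)/(158/150) = 0.819667/1.05333 = 0.7782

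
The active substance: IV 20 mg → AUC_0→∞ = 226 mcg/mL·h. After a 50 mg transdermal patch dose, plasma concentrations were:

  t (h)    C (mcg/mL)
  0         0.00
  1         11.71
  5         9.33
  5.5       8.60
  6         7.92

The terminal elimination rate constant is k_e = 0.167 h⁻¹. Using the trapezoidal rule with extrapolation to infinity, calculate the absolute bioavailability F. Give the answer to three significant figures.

F = 0.184

Trapezoidal AUC_0→6 (transdermal patch):
  [0→1]: (0.00+11.71)/2 × 1 = 5.855
  [1→5]: (11.71+9.33)/2 × 4 = 42.08
  [5→5.5]: (9.33+8.60)/2 × 0.5 = 4.4825
  [5.5→6]: (8.60+7.92)/2 × 0.5 = 4.13
  Sum = 56.5475 mcg/mL·h
Tail: C_last/k_e = 7.92/0.167 = 47.425
AUC_0→∞ (transdermal patch) = 56.5475 + 47.425 = 103.9725 mcg/mL·h
F = (AUC_ev/D_ev)/(AUC_iv/D_iv) = (103.9725/50)/(226/20) = 2.07945/11.3 = 0.1840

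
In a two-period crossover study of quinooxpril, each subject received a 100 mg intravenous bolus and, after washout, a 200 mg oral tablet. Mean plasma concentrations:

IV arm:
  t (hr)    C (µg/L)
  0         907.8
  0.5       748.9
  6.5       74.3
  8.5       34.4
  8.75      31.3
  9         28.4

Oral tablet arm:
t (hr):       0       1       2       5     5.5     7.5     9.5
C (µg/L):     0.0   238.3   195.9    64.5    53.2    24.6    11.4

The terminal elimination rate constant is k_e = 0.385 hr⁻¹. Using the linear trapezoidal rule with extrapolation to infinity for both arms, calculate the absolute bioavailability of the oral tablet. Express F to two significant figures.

F = 0.15

Trapezoidal AUC_0→9 (IV):
  [0→0.5]: (907.8+748.9)/2 × 0.5 = 414.175
  [0.5→6.5]: (748.9+74.3)/2 × 6 = 2469.6
  [6.5→8.5]: (74.3+34.4)/2 × 2 = 108.7
  [8.5→8.75]: (34.4+31.3)/2 × 0.25 = 8.2125
  [8.75→9]: (31.3+28.4)/2 × 0.25 = 7.4625
  Sum = 3008.15 µg/L·hr
IV tail: 28.4/0.385 = 73.766; AUC_iv,0→∞ = 3008.15 + 73.766 = 3081.916 µg/L·hr
Trapezoidal AUC_0→9.5 (oral tablet):
  [0→1]: (0.0+238.3)/2 × 1 = 119.15
  [1→2]: (238.3+195.9)/2 × 1 = 217.1
  [2→5]: (195.9+64.5)/2 × 3 = 390.6
  [5→5.5]: (64.5+53.2)/2 × 0.5 = 29.425
  [5.5→7.5]: (53.2+24.6)/2 × 2 = 77.8
  [7.5→9.5]: (24.6+11.4)/2 × 2 = 36.0
  Sum = 870.075 µg/L·hr
oral tablet tail: 11.4/0.385 = 29.610; AUC_ev,0→∞ = 870.075 + 29.610 = 899.685 µg/L·hr
F = (AUC_ev/D_ev)/(AUC_iv/D_iv) = (899.685/200)/(3081.916/100) = 4.498425/30.81916 = 0.1460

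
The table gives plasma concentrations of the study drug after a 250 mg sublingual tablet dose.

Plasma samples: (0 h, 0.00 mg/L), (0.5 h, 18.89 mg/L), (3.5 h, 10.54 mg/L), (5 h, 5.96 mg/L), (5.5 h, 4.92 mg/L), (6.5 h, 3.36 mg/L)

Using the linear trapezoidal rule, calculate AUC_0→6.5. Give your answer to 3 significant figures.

Trapezoidal AUC_0→6.5:
  [0→0.5]: (0.00+18.89)/2 × 0.5 = 4.7225
  [0.5→3.5]: (18.89+10.54)/2 × 3 = 44.145
  [3.5→5]: (10.54+5.96)/2 × 1.5 = 12.375
  [5→5.5]: (5.96+4.92)/2 × 0.5 = 2.72
  [5.5→6.5]: (4.92+3.36)/2 × 1 = 4.14
  Sum = 68.1025 mg/L·h

AUC = 68.1 mg/L·h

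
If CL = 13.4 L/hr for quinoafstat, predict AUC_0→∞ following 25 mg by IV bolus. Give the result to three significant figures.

AUC_0→∞ = Dose_iv / CL
        = 25 / 13.4 = 1.86567 mg/L·hr

AUC = 1.87 mg/L·hr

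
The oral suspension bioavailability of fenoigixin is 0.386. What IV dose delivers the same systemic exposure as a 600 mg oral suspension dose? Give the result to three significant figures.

D_iv = 232 mg

Systemic exposure from an extravascular dose = F × D_ev, so the equivalent IV dose is F × D_ev.
D_iv = F × D_ev = 0.386 × 600 = 231.6 mg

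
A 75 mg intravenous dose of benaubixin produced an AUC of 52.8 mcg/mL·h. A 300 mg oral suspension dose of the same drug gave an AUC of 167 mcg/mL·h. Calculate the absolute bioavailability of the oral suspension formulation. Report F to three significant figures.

F = 0.791

F = (AUC_ev / D_ev) / (AUC_iv / D_iv)
  = (167/300) / (52.8/75)
  = 0.556667 / 0.704 = 0.7907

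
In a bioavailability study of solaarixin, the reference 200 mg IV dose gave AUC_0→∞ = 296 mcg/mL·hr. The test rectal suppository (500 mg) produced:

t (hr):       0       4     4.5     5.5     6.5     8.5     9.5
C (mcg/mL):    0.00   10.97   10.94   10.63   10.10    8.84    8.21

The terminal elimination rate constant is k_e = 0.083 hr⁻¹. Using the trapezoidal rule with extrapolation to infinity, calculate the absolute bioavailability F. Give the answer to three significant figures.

F = 0.236

Trapezoidal AUC_0→9.5 (rectal suppository):
  [0→4]: (0.00+10.97)/2 × 4 = 21.94
  [4→4.5]: (10.97+10.94)/2 × 0.5 = 5.4775
  [4.5→5.5]: (10.94+10.63)/2 × 1 = 10.785
  [5.5→6.5]: (10.63+10.10)/2 × 1 = 10.365
  [6.5→8.5]: (10.10+8.84)/2 × 2 = 18.94
  [8.5→9.5]: (8.84+8.21)/2 × 1 = 8.525
  Sum = 76.0325 mcg/mL·hr
Tail: C_last/k_e = 8.21/0.083 = 98.916
AUC_0→∞ (rectal suppository) = 76.0325 + 98.916 = 174.9485 mcg/mL·hr
F = (AUC_ev/D_ev)/(AUC_iv/D_iv) = (174.9485/500)/(296/200) = 0.349897/1.48 = 0.2364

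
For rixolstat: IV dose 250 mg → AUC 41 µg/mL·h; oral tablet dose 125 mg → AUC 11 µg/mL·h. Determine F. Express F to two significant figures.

F = 0.54

F = (AUC_ev / D_ev) / (AUC_iv / D_iv)
  = (11/125) / (41/250)
  = 0.088 / 0.164 = 0.5366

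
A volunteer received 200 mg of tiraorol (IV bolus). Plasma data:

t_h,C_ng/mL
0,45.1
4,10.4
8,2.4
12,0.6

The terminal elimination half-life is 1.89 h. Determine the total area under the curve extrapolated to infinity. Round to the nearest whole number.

Trapezoidal AUC_0→12:
  [0→4]: (45.1+10.4)/2 × 4 = 111.0
  [4→8]: (10.4+2.4)/2 × 4 = 25.6
  [8→12]: (2.4+0.6)/2 × 4 = 6.0
  Sum = 142.6 ng/mL·h
k_e = ln2 / t½ = 0.693147 / 1.89 = 0.3667 h^-1
Extrapolated tail: C_last / k_e = 0.6 / 0.3667 = 1.636
AUC_0→∞ = 142.6 + 1.636 = 144.236 ng/mL·h

AUC = 144 ng/mL·h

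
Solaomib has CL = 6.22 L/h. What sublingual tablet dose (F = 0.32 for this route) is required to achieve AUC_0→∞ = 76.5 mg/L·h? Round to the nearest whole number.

Dose = 1487 mg

Dose = CL × AUC_0→∞ / F
     = 6.22 × 76.5 / 0.32 = 1486.97 mg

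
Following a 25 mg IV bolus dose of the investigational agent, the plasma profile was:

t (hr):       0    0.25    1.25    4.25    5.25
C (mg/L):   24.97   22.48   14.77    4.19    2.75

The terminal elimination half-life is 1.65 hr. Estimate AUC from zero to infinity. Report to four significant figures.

Trapezoidal AUC_0→5.25:
  [0→0.25]: (24.97+22.48)/2 × 0.25 = 5.93125
  [0.25→1.25]: (22.48+14.77)/2 × 1 = 18.625
  [1.25→4.25]: (14.77+4.19)/2 × 3 = 28.44
  [4.25→5.25]: (4.19+2.75)/2 × 1 = 3.47
  Sum = 56.46625 mg/L·hr
k_e = ln2 / t½ = 0.693147 / 1.65 = 0.4201 hr^-1
Extrapolated tail: C_last / k_e = 2.75 / 0.4201 = 6.546
AUC_0→∞ = 56.46625 + 6.546 = 63.01225 mg/L·hr

AUC = 63.01 mg/L·hr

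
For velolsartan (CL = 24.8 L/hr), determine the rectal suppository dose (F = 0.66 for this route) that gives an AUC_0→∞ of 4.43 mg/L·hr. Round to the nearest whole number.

Dose = CL × AUC_0→∞ / F
     = 24.8 × 4.43 / 0.66 = 166.461 mg

Dose = 166 mg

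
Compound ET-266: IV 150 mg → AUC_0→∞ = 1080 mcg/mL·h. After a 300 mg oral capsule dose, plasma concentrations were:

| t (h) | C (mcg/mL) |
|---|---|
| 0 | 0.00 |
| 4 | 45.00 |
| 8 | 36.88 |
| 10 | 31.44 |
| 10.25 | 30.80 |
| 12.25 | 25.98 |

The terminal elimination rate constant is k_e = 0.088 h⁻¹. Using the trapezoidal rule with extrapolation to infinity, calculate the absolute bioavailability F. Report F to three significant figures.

F = 0.316

Trapezoidal AUC_0→12.25 (oral capsule):
  [0→4]: (0.00+45.00)/2 × 4 = 90.0
  [4→8]: (45.00+36.88)/2 × 4 = 163.76
  [8→10]: (36.88+31.44)/2 × 2 = 68.32
  [10→10.25]: (31.44+30.80)/2 × 0.25 = 7.78
  [10.25→12.25]: (30.80+25.98)/2 × 2 = 56.78
  Sum = 386.64 mcg/mL·h
Tail: C_last/k_e = 25.98/0.088 = 295.227
AUC_0→∞ (oral capsule) = 386.64 + 295.227 = 681.867 mcg/mL·h
F = (AUC_ev/D_ev)/(AUC_iv/D_iv) = (681.867/300)/(1080/150) = 2.27289/7.2 = 0.3157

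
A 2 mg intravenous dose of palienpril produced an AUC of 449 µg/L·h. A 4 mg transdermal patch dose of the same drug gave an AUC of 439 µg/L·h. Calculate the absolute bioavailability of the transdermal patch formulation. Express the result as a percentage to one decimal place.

F = (AUC_ev / D_ev) / (AUC_iv / D_iv)
  = (439/4) / (449/2)
  = 109.75 / 224.5 = 0.4889
  = 48.89%

F = 48.9%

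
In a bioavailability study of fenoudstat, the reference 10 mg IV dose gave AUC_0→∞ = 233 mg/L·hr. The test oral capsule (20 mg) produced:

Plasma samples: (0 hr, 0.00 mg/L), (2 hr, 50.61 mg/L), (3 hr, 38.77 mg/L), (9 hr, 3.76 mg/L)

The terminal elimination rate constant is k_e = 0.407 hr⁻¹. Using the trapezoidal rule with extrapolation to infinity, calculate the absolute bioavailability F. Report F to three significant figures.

Trapezoidal AUC_0→9 (oral capsule):
  [0→2]: (0.00+50.61)/2 × 2 = 50.61
  [2→3]: (50.61+38.77)/2 × 1 = 44.69
  [3→9]: (38.77+3.76)/2 × 6 = 127.59
  Sum = 222.89 mg/L·hr
Tail: C_last/k_e = 3.76/0.407 = 9.238
AUC_0→∞ (oral capsule) = 222.89 + 9.238 = 232.128 mg/L·hr
F = (AUC_ev/D_ev)/(AUC_iv/D_iv) = (232.128/20)/(233/10) = 11.6064/23.3 = 0.4981

F = 0.498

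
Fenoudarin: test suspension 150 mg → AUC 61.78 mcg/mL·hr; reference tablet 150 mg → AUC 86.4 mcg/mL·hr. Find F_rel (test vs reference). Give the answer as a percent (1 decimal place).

F_rel = (AUC_test/D_test) / (AUC_ref/D_ref)
      = (61.78/150) / (86.4/150)
      = 0.411867 / 0.576 = 0.7150 = 71.50%

F_rel = 71.5%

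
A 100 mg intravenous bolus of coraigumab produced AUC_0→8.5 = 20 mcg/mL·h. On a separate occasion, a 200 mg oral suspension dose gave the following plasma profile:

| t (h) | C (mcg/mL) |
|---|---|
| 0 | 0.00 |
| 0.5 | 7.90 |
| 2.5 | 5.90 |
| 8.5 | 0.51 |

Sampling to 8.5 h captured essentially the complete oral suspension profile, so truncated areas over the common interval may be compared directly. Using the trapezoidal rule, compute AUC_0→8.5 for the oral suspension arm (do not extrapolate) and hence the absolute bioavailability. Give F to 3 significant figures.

Trapezoidal AUC_0→8.5 (oral suspension):
  [0→0.5]: (0.00+7.90)/2 × 0.5 = 1.975
  [0.5→2.5]: (7.90+5.90)/2 × 2 = 13.8
  [2.5→8.5]: (5.90+0.51)/2 × 6 = 19.23
  Sum = 35.005 mcg/mL·h
F = (AUC_ev/D_ev)/(AUC_iv/D_iv) = (35.005/200)/(20/100) = 0.175025/0.2 = 0.8751

F = 0.875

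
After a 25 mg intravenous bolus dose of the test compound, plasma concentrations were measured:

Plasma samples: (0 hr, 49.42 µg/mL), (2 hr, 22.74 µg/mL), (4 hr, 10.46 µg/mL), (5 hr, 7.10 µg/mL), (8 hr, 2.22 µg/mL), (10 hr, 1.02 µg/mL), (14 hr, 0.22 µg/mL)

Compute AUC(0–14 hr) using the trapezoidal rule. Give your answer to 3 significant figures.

AUC = 134 µg/mL·hr

Trapezoidal AUC_0→14:
  [0→2]: (49.42+22.74)/2 × 2 = 72.16
  [2→4]: (22.74+10.46)/2 × 2 = 33.2
  [4→5]: (10.46+7.10)/2 × 1 = 8.78
  [5→8]: (7.10+2.22)/2 × 3 = 13.98
  [8→10]: (2.22+1.02)/2 × 2 = 3.24
  [10→14]: (1.02+0.22)/2 × 4 = 2.48
  Sum = 133.84 µg/mL·hr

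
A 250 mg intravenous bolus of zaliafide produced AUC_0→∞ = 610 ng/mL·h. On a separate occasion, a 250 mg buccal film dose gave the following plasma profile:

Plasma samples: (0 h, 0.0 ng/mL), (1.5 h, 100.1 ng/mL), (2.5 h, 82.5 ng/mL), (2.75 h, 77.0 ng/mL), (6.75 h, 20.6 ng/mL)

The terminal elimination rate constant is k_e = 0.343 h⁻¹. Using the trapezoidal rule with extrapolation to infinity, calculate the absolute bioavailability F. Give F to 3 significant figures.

Trapezoidal AUC_0→6.75 (buccal film):
  [0→1.5]: (0.0+100.1)/2 × 1.5 = 75.075
  [1.5→2.5]: (100.1+82.5)/2 × 1 = 91.3
  [2.5→2.75]: (82.5+77.0)/2 × 0.25 = 19.9375
  [2.75→6.75]: (77.0+20.6)/2 × 4 = 195.2
  Sum = 381.5125 ng/mL·h
Tail: C_last/k_e = 20.6/0.343 = 60.058
AUC_0→∞ (buccal film) = 381.5125 + 60.058 = 441.5705 ng/mL·h
F = (AUC_ev/D_ev)/(AUC_iv/D_iv) = (441.5705/250)/(610/250) = 1.766282/2.44 = 0.7239

F = 0.724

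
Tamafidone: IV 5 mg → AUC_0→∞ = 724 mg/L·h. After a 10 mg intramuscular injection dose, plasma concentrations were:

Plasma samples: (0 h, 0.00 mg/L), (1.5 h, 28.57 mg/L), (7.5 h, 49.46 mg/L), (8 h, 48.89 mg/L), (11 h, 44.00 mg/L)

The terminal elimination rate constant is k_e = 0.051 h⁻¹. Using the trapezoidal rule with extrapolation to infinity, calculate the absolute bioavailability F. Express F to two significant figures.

Trapezoidal AUC_0→11 (intramuscular injection):
  [0→1.5]: (0.00+28.57)/2 × 1.5 = 21.4275
  [1.5→7.5]: (28.57+49.46)/2 × 6 = 234.09
  [7.5→8]: (49.46+48.89)/2 × 0.5 = 24.5875
  [8→11]: (48.89+44.00)/2 × 3 = 139.335
  Sum = 419.44 mg/L·h
Tail: C_last/k_e = 44.00/0.051 = 862.745
AUC_0→∞ (intramuscular injection) = 419.44 + 862.745 = 1282.185 mg/L·h
F = (AUC_ev/D_ev)/(AUC_iv/D_iv) = (1282.185/10)/(724/5) = 128.2185/144.8 = 0.8855

F = 0.89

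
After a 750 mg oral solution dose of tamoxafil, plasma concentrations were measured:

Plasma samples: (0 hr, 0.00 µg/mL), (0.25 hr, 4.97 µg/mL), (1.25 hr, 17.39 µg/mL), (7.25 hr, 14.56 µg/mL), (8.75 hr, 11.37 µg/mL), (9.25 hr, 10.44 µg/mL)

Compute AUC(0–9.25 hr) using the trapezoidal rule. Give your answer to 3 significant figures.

Trapezoidal AUC_0→9.25:
  [0→0.25]: (0.00+4.97)/2 × 0.25 = 0.62125
  [0.25→1.25]: (4.97+17.39)/2 × 1 = 11.18
  [1.25→7.25]: (17.39+14.56)/2 × 6 = 95.85
  [7.25→8.75]: (14.56+11.37)/2 × 1.5 = 19.4475
  [8.75→9.25]: (11.37+10.44)/2 × 0.5 = 5.4525
  Sum = 132.55125 µg/mL·hr

AUC = 133 µg/mL·hr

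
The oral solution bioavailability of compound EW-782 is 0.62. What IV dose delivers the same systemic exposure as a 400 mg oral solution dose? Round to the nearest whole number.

Systemic exposure from an extravascular dose = F × D_ev, so the equivalent IV dose is F × D_ev.
D_iv = F × D_ev = 0.62 × 400 = 248 mg

D_iv = 248 mg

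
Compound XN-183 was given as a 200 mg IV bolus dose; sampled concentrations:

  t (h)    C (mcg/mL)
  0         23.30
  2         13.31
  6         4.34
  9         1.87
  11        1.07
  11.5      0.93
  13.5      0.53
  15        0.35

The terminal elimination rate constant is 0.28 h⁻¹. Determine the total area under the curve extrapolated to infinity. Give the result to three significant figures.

Trapezoidal AUC_0→15:
  [0→2]: (23.30+13.31)/2 × 2 = 36.61
  [2→6]: (13.31+4.34)/2 × 4 = 35.3
  [6→9]: (4.34+1.87)/2 × 3 = 9.315
  [9→11]: (1.87+1.07)/2 × 2 = 2.94
  [11→11.5]: (1.07+0.93)/2 × 0.5 = 0.5
  [11.5→13.5]: (0.93+0.53)/2 × 2 = 1.46
  [13.5→15]: (0.53+0.35)/2 × 1.5 = 0.66
  Sum = 86.785 mcg/mL·h
Extrapolated tail: C_last / k_e = 0.35 / 0.28 = 1.250
AUC_0→∞ = 86.785 + 1.250 = 88.035 mcg/mL·h

AUC = 88.0 mcg/mL·h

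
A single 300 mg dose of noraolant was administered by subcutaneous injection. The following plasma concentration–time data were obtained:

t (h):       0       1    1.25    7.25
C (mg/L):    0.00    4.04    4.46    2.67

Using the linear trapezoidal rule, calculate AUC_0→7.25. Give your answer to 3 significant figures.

AUC = 24.5 mg/L·h

Trapezoidal AUC_0→7.25:
  [0→1]: (0.00+4.04)/2 × 1 = 2.02
  [1→1.25]: (4.04+4.46)/2 × 0.25 = 1.0625
  [1.25→7.25]: (4.46+2.67)/2 × 6 = 21.39
  Sum = 24.4725 mg/L·h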